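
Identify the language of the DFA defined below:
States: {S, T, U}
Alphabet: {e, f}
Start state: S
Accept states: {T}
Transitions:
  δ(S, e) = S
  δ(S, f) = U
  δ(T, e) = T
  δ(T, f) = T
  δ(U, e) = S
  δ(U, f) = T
Testing a few strings:
  'ffe' → accept
  'fe' → reject
  'f' → reject
  'efff' → accept
State roles: S=no progress toward ff; T=substring ff seen; U=one trailing f
All strings over {e,f} containing the substring ff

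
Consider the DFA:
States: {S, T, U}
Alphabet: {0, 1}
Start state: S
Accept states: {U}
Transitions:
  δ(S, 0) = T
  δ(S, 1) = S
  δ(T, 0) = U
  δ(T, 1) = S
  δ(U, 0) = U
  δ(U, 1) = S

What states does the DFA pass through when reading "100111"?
read '1': S → S
  read '0': S → T
  read '0': T → U
  read '1': U → S
  read '1': S → S
  read '1': S → S
S -> S -> T -> U -> S -> S -> S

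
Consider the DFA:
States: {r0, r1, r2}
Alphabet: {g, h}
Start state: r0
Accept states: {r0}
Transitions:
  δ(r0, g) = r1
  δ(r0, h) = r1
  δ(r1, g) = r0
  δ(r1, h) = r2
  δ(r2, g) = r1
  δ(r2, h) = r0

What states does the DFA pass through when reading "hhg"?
read 'h': r0 → r1
  read 'h': r1 → r2
  read 'g': r2 → r1
r0 -> r1 -> r2 -> r1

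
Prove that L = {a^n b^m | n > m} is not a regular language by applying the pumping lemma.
Assume L is regular with pumping length p. Idea: pumping down the a-block drops the a-count to at most the b-count.
Choose s = a^(p+1) b^p ∈ L (|s| = 2p+1 ≥ p). By the pumping lemma, s = xyz with |xy| ≤ p, |y| > 0, so y = a^k with k ≥ 1. Take i = 0: xz = a^(p+1−k) b^p. Since k ≥ 1, p+1−k ≤ p, so the number of a's is no longer strictly greater than the number of b's, hence xz ∉ L.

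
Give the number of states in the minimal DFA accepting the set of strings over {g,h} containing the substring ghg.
By Myhill–Nerode, count the distinguishable equivalence classes: 4 classes — one per longest suffix of the input that is a prefix of 'ghg' (lengths 0 through 2), plus an absorbing 'already seen ghg' class.
4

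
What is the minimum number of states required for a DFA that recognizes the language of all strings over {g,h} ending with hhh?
By Myhill–Nerode, count the distinguishable equivalence classes: 4 classes — one per longest suffix of the input that is a prefix of 'hhh' (lengths 0 through 3); only the length-3 class is accepting.
4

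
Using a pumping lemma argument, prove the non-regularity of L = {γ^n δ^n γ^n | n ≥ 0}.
Assume L is regular with pumping length p. Idea: pumping the first γ-block unbalances it against the other two.
Choose s = γ^p δ^p γ^p ∈ L (|s| = 3p ≥ p). By the pumping lemma, s = xyz with |xy| ≤ p, |y| > 0, so y = γ^k with k ≥ 1, inside the first γ-block. Then xy²z = γ^(p+k) δ^p γ^p. The first block has length p+k ≠ p, so the three block lengths are no longer equal and xy²z ∉ L.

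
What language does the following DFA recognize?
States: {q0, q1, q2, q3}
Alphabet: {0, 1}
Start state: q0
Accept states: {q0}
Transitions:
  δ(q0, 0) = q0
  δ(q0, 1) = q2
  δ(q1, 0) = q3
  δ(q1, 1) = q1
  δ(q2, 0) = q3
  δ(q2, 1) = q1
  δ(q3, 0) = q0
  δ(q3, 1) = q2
Testing a few strings:
  '111' → reject
  '110' → reject
  '0' → accept
  '1' → reject
State roles: q0=value ≡ 0 (mod 4); q1=value ≡ 3 (mod 4); q2=value ≡ 1 (mod 4); q3=value ≡ 2 (mod 4)
All binary strings representing a multiple of 4 (read in base 2; leading zeros allowed and ε counts as 0)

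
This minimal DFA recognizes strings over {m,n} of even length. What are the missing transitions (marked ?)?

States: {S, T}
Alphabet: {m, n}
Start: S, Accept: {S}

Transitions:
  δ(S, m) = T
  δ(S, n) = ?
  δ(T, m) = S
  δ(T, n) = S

From the language and accept set, identify what each state tracks — S: even length so far; T: odd length so far.
Each missing δ(q, a) is the state matching the new tracked value after reading a.
δ(S, n) = T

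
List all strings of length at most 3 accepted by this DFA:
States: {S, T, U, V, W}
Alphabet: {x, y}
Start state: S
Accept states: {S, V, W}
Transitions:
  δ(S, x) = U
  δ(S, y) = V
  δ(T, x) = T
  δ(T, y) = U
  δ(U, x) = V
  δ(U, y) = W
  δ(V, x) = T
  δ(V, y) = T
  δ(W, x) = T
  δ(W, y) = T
ε, y, xx, xy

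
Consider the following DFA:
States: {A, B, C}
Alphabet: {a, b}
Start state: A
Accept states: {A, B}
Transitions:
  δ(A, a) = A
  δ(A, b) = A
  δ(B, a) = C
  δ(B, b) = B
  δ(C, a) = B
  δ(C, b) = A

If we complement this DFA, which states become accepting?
Complement accept states = All states \ Original accept states
= {A, B, C} \ {A, B}
{C}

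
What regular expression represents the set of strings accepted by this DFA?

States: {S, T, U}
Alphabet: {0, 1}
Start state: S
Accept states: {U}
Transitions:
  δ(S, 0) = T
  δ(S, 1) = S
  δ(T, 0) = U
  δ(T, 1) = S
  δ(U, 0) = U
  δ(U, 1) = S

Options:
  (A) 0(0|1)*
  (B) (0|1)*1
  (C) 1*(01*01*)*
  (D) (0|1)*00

Check each option against the DFA on short strings; one disagreement eliminates an option:
  (A) 0(0|1)*: on '0' the DFA goes S → T and rejects (T ∉ Accept), but the regex matches it → eliminate
  (B) (0|1)*1: on '1' the DFA goes S → S and rejects (S ∉ Accept), but the regex matches it → eliminate
  (C) 1*(01*01*)*: on ε the DFA stays in S and rejects (S ∉ Accept), but the regex matches it → eliminate
  (D) (0|1)*00: agrees with the DFA on every string of length ≤ 6
Only (D) is consistent with the DFA.
(D) (0|1)*00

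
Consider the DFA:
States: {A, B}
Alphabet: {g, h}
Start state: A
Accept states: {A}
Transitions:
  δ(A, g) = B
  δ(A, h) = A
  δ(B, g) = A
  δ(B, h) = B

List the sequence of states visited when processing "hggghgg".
read 'h': A → A
  read 'g': A → B
  read 'g': B → A
  read 'g': A → B
  read 'h': B → B
  read 'g': B → A
  read 'g': A → B
A -> A -> B -> A -> B -> B -> A -> B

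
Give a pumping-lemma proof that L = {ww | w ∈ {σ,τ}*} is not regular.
Assume L is regular with pumping length p. Idea: pumping the leading σ-block breaks the equality of the two halves.
Choose s = σ^p τ σ^p τ ∈ L (with w = σ^p τ). |s| = 2p+2 ≥ p. By the pumping lemma, s = xyz with |xy| ≤ p, |y| > 0, so y = σ^k with k ≥ 1, in the first σ-block. Then xy²z = σ^(p+k) τ σ^p τ, of length 2p+2+k. If k is odd this length is odd, so it cannot be of the form ww. If k is even, each half has length p+1+k/2 ≤ p+k, so the first half lies entirely inside the leading σ-block and contains no τ, while the second half ends in τ; the halves differ. Either way xy²z ∉ L.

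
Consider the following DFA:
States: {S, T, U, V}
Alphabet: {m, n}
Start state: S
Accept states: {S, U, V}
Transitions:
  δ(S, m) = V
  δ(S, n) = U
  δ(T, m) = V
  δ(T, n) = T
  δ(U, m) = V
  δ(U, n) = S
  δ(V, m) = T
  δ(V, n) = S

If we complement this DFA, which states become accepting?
Complement accept states = All states \ Original accept states
= {S, T, U, V} \ {S, U, V}
{T}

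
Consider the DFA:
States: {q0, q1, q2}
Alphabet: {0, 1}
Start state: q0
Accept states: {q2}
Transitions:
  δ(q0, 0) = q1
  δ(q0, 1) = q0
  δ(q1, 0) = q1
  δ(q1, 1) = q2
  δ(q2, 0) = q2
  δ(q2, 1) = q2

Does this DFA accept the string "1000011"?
Processing string "1000011":
  q0 --1--> q0
  q0 --0--> q1
  q1 --0--> q1
  q1 --0--> q1
  q1 --0--> q1
  q1 --1--> q2
  q2 --1--> q2
Final state: q2
Accept states: {q2}
Yes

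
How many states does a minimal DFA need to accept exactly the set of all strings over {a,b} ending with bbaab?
By Myhill–Nerode, count the distinguishable equivalence classes: 6 classes — one per longest suffix of the input that is a prefix of 'bbaab' (lengths 0 through 5); only the length-5 class is accepting.
6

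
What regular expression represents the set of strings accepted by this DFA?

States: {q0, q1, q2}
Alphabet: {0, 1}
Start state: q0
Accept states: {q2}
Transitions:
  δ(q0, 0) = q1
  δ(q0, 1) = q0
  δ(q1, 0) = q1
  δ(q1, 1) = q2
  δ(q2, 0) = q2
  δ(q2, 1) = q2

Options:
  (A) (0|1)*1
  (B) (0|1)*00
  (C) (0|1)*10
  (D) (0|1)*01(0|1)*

Check each option against the DFA on short strings; one disagreement eliminates an option:
  (A) (0|1)*1: on '1' the DFA goes q0 → q0 and rejects (q0 ∉ Accept), but the regex matches it → eliminate
  (B) (0|1)*00: on '00' the DFA goes q0 → q1 → q1 and rejects (q1 ∉ Accept), but the regex matches it → eliminate
  (C) (0|1)*10: on '01' the DFA goes q0 → q1 → q2 and accepts (q2 ∈ Accept), but the regex does not match it → eliminate
  (D) (0|1)*01(0|1)*: agrees with the DFA on every string of length ≤ 6
Only (D) is consistent with the DFA.
(D) (0|1)*01(0|1)*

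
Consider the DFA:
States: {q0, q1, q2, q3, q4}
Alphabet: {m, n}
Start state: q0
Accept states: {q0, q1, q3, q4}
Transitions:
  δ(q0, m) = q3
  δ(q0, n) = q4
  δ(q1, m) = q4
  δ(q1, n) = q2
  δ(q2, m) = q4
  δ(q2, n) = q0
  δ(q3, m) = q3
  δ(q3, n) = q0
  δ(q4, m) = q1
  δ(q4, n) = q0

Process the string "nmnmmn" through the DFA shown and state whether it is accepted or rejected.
Processing string "nmnmmn":
  q0 --n--> q4
  q4 --m--> q1
  q1 --n--> q2
  q2 --m--> q4
  q4 --m--> q1
  q1 --n--> q2
Final state: q2
Accept states: {q0, q1, q3, q4}
No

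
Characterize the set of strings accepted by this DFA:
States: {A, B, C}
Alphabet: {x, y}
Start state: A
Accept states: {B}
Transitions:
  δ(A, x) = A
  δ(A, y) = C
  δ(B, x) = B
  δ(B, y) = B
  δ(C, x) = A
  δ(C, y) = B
Testing a few strings:
  'y' → reject
  'yx' → reject
  'x' → reject
  'yxx' → reject
State roles: A=no progress toward yy; B=substring yy seen; C=one trailing y
All strings over {x,y} containing the substring yy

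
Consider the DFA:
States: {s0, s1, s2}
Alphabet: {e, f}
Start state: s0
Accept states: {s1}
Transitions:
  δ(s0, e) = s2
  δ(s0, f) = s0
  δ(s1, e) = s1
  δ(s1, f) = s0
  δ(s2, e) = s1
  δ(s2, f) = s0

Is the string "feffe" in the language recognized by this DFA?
Processing string "feffe":
  s0 --f--> s0
  s0 --e--> s2
  s2 --f--> s0
  s0 --f--> s0
  s0 --e--> s2
Final state: s2
Accept states: {s1}
No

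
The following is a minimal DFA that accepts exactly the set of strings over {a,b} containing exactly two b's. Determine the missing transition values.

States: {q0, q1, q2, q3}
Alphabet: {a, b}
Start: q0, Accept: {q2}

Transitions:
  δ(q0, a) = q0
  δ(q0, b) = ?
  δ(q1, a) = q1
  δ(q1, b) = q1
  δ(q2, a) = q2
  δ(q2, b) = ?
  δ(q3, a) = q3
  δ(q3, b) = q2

From the language and accept set, identify what each state tracks — q0: zero b's; q1: ≥ three b's (dead); q2: two b's; q3: one b.
Each missing δ(q, a) is the state matching the new tracked value after reading a.
δ(q0, b) = q3; δ(q2, b) = q1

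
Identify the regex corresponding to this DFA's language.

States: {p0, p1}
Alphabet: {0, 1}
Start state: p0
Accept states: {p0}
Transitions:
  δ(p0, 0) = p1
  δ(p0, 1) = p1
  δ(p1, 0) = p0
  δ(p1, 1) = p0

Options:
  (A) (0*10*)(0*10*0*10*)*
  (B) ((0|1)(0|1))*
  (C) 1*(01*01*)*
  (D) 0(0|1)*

Check each option against the DFA on short strings; one disagreement eliminates an option:
  (A) (0*10*)(0*10*0*10*)*: on ε the DFA stays in p0 and accepts (p0 ∈ Accept), but the regex does not match it → eliminate
  (B) ((0|1)(0|1))*: agrees with the DFA on every string of length ≤ 6
  (C) 1*(01*01*)*: on '1' the DFA goes p0 → p1 and rejects (p1 ∉ Accept), but the regex matches it → eliminate
  (D) 0(0|1)*: on ε the DFA stays in p0 and accepts (p0 ∈ Accept), but the regex does not match it → eliminate
Only (B) is consistent with the DFA.
(B) ((0|1)(0|1))*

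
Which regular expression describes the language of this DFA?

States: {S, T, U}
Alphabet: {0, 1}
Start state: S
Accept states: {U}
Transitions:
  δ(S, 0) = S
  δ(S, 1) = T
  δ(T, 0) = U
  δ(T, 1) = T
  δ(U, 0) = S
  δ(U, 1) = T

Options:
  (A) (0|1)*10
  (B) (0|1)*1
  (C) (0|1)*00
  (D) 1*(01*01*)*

Check each option against the DFA on short strings; one disagreement eliminates an option:
  (A) (0|1)*10: agrees with the DFA on every string of length ≤ 6
  (B) (0|1)*1: on '1' the DFA goes S → T and rejects (T ∉ Accept), but the regex matches it → eliminate
  (C) (0|1)*00: on '00' the DFA goes S → S → S and rejects (S ∉ Accept), but the regex matches it → eliminate
  (D) 1*(01*01*)*: on ε the DFA stays in S and rejects (S ∉ Accept), but the regex matches it → eliminate
Only (A) is consistent with the DFA.
(A) (0|1)*10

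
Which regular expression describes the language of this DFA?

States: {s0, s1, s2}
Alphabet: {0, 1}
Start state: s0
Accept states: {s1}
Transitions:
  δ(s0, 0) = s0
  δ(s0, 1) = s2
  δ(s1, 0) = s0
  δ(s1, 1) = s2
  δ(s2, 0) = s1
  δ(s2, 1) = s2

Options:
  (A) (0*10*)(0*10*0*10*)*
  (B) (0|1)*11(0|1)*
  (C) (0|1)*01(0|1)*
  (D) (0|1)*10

Check each option against the DFA on short strings; one disagreement eliminates an option:
  (A) (0*10*)(0*10*0*10*)*: on '1' the DFA goes s0 → s2 and rejects (s2 ∉ Accept), but the regex matches it → eliminate
  (B) (0|1)*11(0|1)*: on '10' the DFA goes s0 → s2 → s1 and accepts (s1 ∈ Accept), but the regex does not match it → eliminate
  (C) (0|1)*01(0|1)*: on '01' the DFA goes s0 → s0 → s2 and rejects (s2 ∉ Accept), but the regex matches it → eliminate
  (D) (0|1)*10: agrees with the DFA on every string of length ≤ 6
Only (D) is consistent with the DFA.
(D) (0|1)*10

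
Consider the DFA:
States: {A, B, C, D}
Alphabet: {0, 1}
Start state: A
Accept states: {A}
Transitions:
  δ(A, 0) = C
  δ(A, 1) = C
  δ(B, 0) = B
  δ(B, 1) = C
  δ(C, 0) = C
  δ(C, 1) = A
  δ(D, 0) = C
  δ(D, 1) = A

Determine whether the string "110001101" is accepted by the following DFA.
Processing string "110001101":
  A --1--> C
  C --1--> A
  A --0--> C
  C --0--> C
  C --0--> C
  C --1--> A
  A --1--> C
  C --0--> C
  C --1--> A
Final state: A
Accept states: {A}
Yes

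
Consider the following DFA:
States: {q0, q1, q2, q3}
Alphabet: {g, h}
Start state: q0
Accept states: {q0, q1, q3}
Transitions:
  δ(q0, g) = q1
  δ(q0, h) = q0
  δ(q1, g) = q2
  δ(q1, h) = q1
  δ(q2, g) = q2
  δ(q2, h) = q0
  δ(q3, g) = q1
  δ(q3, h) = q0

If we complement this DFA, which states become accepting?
Complement accept states = All states \ Original accept states
= {q0, q1, q2, q3} \ {q0, q1, q3}
{q2}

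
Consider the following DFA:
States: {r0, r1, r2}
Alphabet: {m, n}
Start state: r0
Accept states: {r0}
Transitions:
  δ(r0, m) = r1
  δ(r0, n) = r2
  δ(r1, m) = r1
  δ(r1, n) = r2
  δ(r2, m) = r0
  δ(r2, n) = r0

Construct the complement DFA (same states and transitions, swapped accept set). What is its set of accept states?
Complement accept states = All states \ Original accept states
= {r0, r1, r2} \ {r0}
{r1, r2}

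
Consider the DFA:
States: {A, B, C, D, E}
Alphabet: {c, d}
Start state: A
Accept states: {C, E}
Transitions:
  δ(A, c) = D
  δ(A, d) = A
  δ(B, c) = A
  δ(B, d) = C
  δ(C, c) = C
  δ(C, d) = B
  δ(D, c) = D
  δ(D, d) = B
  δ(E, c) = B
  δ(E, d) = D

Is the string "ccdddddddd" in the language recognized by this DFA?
Processing string "ccdddddddd":
  A --c--> D
  D --c--> D
  D --d--> B
  B --d--> C
  C --d--> B
  B --d--> C
  C --d--> B
  B --d--> C
  C --d--> B
  B --d--> C
Final state: C
Accept states: {C, E}
Yes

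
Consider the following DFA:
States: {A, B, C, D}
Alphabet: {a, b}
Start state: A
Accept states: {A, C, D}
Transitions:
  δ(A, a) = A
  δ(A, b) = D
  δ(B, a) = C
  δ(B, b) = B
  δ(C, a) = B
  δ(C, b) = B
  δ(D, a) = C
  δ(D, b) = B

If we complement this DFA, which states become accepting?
Complement accept states = All states \ Original accept states
= {A, B, C, D} \ {A, C, D}
{B}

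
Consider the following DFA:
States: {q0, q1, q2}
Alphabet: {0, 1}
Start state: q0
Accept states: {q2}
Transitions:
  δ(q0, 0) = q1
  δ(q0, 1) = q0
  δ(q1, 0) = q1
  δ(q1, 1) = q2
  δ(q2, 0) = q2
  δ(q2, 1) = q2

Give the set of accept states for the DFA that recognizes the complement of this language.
Complement accept states = All states \ Original accept states
= {q0, q1, q2} \ {q2}
{q0, q1}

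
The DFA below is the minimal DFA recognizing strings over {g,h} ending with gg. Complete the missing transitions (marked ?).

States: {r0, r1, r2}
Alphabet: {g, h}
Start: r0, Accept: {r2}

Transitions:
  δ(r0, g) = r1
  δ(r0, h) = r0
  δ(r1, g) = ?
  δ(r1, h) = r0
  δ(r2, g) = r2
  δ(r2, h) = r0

From the language and accept set, identify what each state tracks — r0: last symbol not g; r1: one trailing g; r2: two trailing g's.
Each missing δ(q, a) is the state matching the new tracked value after reading a.
δ(r1, g) = r2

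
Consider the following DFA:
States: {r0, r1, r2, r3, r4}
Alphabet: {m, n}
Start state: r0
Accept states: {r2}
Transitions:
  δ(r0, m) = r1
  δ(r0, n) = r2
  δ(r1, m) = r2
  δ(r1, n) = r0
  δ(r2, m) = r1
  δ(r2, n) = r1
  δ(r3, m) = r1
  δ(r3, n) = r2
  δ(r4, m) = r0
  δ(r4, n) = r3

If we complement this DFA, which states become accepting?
Complement accept states = All states \ Original accept states
= {r0, r1, r2, r3, r4} \ {r2}
{r0, r1, r3, r4}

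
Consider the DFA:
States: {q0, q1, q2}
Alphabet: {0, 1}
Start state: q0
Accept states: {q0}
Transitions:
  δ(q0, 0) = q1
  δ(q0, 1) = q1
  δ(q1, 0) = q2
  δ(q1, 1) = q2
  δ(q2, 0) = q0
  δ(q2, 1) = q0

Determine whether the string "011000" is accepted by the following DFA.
Processing string "011000":
  q0 --0--> q1
  q1 --1--> q2
  q2 --1--> q0
  q0 --0--> q1
  q1 --0--> q2
  q2 --0--> q0
Final state: q0
Accept states: {q0}
Yes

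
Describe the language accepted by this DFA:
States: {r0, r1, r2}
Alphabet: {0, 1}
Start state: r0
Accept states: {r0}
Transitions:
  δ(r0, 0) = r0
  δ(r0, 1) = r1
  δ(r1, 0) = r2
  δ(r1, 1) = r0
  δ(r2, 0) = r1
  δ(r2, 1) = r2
Testing a few strings:
  '11' → accept
  '1' → reject
  '00' → accept
  '0101' → reject
State roles: r0=value ≡ 0 (mod 3); r1=value ≡ 1 (mod 3); r2=value ≡ 2 (mod 3)
All binary strings representing a multiple of 3 (read in base 2; leading zeros allowed and ε counts as 0)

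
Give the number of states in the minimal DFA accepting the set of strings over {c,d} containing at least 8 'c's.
By Myhill–Nerode, count the distinguishable equivalence classes: 9 classes — having seen 0, 1, …, 7, or ≥8 copies of 'c'; any two classes i < j (j ≤ 8) are distinguished by the string c^(8−j), which takes class j to 8 copies (accepted) but leaves class i below 8 (rejected).
9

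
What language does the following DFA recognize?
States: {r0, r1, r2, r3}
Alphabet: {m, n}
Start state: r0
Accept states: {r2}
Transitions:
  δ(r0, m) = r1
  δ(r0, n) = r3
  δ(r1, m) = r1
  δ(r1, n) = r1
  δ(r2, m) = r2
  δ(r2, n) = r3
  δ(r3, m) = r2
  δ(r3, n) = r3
Testing a few strings:
  'mm' → reject
  'mn' → reject
  'mmn' → reject
  'nnn' → reject
State roles: r0=no input read; r1=started with m (dead); r2=started with n, last symbol m; r3=started with n, last symbol n
All strings over {m,n} that start with n and end with m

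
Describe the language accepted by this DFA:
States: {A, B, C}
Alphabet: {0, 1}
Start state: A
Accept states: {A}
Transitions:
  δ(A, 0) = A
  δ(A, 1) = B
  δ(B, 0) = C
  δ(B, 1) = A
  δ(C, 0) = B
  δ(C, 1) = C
Testing a few strings:
  '1' → reject
  '0000' → accept
  '11' → accept
  '001' → reject
State roles: A=value ≡ 0 (mod 3); B=value ≡ 1 (mod 3); C=value ≡ 2 (mod 3)
All binary strings representing a multiple of 3 (read in base 2; leading zeros allowed and ε counts as 0)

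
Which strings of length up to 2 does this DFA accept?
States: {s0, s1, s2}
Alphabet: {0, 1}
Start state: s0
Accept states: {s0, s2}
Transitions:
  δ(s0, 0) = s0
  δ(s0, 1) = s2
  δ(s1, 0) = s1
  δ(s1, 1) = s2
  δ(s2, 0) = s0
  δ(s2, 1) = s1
ε, 0, 1, 00, 01, 10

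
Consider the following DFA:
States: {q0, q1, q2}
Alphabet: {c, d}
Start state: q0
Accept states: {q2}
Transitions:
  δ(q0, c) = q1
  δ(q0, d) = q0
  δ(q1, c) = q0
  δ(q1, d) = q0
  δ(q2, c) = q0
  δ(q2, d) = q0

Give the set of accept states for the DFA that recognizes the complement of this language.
Complement accept states = All states \ Original accept states
= {q0, q1, q2} \ {q2}
{q0, q1}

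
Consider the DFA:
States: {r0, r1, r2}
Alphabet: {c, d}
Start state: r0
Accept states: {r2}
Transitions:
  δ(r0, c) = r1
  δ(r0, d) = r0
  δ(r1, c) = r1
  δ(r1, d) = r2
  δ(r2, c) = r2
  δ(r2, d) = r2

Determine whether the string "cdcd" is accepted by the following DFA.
Processing string "cdcd":
  r0 --c--> r1
  r1 --d--> r2
  r2 --c--> r2
  r2 --d--> r2
Final state: r2
Accept states: {r2}
Yes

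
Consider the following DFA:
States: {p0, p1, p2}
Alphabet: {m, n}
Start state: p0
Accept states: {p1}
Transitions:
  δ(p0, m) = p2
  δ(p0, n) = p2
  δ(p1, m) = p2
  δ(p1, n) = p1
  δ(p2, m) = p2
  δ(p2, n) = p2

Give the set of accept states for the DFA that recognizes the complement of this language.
Complement accept states = All states \ Original accept states
= {p0, p1, p2} \ {p1}
{p0, p2}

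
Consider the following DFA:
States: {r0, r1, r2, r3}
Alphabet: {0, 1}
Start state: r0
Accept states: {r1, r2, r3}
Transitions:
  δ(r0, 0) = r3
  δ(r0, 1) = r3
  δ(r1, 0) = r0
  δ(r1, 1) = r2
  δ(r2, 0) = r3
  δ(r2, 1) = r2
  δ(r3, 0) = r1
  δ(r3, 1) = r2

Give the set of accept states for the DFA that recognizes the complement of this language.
Complement accept states = All states \ Original accept states
= {r0, r1, r2, r3} \ {r1, r2, r3}
{r0}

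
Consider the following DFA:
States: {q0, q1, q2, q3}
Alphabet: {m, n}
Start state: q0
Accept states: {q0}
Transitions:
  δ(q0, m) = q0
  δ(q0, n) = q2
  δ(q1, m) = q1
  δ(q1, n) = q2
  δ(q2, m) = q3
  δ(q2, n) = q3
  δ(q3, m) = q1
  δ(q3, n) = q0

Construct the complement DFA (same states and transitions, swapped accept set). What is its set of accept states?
Complement accept states = All states \ Original accept states
= {q0, q1, q2, q3} \ {q0}
{q1, q2, q3}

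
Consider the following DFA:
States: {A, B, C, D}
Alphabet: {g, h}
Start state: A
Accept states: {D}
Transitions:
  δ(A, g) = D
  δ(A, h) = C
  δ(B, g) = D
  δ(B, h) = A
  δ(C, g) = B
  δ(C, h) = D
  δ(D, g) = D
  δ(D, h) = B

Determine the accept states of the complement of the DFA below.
Complement accept states = All states \ Original accept states
= {A, B, C, D} \ {D}
{A, B, C}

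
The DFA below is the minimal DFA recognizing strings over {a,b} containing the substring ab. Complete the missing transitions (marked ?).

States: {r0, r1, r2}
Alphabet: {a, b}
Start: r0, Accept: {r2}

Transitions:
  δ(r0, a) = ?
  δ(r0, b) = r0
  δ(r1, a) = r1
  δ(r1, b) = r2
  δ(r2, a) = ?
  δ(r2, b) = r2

From the language and accept set, identify what each state tracks — r0: no a seen yet; r1: seen a a, waiting for b; r2: substring ab seen.
Each missing δ(q, a) is the state matching the new tracked value after reading a.
δ(r0, a) = r1; δ(r2, a) = r2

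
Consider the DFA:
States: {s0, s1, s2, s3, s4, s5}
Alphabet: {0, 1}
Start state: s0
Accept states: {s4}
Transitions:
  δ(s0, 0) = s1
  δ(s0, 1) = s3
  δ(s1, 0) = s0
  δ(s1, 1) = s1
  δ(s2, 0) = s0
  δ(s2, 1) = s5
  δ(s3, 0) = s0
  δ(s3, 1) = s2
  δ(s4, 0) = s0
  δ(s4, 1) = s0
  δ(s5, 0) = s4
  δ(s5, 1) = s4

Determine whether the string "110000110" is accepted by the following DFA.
Processing string "110000110":
  s0 --1--> s3
  s3 --1--> s2
  s2 --0--> s0
  s0 --0--> s1
  s1 --0--> s0
  s0 --0--> s1
  s1 --1--> s1
  s1 --1--> s1
  s1 --0--> s0
Final state: s0
Accept states: {s4}
No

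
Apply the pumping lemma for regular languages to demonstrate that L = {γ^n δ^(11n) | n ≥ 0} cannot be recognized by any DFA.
Assume L is regular with pumping length p. Idea: pumping the γ-block breaks the 1:11 ratio.
Choose s = γ^p δ^(11p) (length 12p ≥ p). By the pumping lemma, s = xyz with |xy| ≤ p, |y| > 0, so y = γ^k with k ≥ 1. Then xy²z = γ^(p+k) δ^(11p). For this to be in L we would need 11p = 11(p+k), i.e. 11k = 0, contradicting k ≥ 1. So xy²z ∉ L.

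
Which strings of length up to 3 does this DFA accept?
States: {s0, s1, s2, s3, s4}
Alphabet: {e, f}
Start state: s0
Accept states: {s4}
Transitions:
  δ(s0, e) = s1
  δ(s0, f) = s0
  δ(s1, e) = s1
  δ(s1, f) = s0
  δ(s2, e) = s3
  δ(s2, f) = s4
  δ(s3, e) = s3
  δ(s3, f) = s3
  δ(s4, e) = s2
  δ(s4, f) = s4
None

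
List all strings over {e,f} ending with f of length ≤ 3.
f, ef, ff, eef, eff, fef, fff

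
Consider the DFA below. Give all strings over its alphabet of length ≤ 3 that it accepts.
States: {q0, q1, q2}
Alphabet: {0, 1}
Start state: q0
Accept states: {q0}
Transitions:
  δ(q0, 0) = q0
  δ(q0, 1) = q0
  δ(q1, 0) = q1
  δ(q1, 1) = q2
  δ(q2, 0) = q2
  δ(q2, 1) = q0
ε, 0, 1, 00, 01, 10, 11, 000, 001, 010, 011, 100, 101, 110, 111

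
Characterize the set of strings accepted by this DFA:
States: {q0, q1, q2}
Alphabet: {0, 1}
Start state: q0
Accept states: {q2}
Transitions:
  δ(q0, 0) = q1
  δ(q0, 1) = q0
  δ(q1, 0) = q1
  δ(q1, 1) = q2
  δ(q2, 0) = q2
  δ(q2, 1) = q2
Testing a few strings:
  '0' → reject
  '001' → accept
  '011' → accept
  '1' → reject
State roles: q0=no 0 seen yet; q1=seen a 0, waiting for 1; q2=substring 01 seen
All binary strings containing the substring 01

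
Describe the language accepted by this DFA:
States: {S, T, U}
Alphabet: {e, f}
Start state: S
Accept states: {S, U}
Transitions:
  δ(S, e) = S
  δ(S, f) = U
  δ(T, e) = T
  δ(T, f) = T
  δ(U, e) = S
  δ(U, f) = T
Testing a few strings:
  'feef' → accept
  'ee' → accept
  'ef' → accept
  'fef' → accept
State roles: S=last symbol not f (ok); T=saw ff (dead); U=last symbol f (ok)
All strings over {e,f} with no two consecutive f's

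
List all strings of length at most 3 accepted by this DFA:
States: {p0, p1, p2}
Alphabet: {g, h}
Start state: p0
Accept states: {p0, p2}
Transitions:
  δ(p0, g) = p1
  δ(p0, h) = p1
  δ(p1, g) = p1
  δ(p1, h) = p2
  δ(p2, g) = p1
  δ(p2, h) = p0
ε, gh, hh, ggh, ghh, hgh, hhh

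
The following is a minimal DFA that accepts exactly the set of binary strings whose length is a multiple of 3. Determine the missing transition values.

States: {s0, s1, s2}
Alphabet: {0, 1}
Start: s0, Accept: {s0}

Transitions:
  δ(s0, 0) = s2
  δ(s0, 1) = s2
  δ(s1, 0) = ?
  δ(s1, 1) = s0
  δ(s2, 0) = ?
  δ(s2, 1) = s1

From the language and accept set, identify what each state tracks — s0: length ≡ 0 (mod 3); s1: length ≡ 2 (mod 3); s2: length ≡ 1 (mod 3).
Each missing δ(q, a) is the state matching the new tracked value after reading a.
δ(s1, 0) = s0; δ(s2, 0) = s1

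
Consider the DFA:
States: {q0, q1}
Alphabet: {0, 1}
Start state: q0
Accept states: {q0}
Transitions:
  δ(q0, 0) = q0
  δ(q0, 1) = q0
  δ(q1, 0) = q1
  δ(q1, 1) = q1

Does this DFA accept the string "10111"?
Processing string "10111":
  q0 --1--> q0
  q0 --0--> q0
  q0 --1--> q0
  q0 --1--> q0
  q0 --1--> q0
Final state: q0
Accept states: {q0}
Yes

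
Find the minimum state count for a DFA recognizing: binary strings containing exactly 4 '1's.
By Myhill–Nerode, count the distinguishable equivalence classes: 6 classes — having seen 0, 1, …, 4, or >4 copies of '1'; the count-4 class is the only accepting one and >4 is dead.
6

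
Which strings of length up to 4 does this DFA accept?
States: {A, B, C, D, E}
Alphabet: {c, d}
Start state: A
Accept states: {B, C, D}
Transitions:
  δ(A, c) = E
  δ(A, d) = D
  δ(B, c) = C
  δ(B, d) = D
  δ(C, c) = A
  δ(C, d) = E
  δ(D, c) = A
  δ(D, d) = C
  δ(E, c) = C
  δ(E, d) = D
d, cc, cd, dd, cdd, dcd, cccd, ccdc, ccdd, cdcd, dccc, dccd, dcdd, ddcd, dddc, dddd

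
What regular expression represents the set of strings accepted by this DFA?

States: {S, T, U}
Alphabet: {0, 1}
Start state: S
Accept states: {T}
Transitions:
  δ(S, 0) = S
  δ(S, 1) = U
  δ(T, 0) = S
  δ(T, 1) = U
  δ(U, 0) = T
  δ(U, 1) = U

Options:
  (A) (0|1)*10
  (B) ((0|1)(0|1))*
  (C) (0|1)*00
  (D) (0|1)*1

Check each option against the DFA on short strings; one disagreement eliminates an option:
  (A) (0|1)*10: agrees with the DFA on every string of length ≤ 6
  (B) ((0|1)(0|1))*: on ε the DFA stays in S and rejects (S ∉ Accept), but the regex matches it → eliminate
  (C) (0|1)*00: on '00' the DFA goes S → S → S and rejects (S ∉ Accept), but the regex matches it → eliminate
  (D) (0|1)*1: on '1' the DFA goes S → U and rejects (U ∉ Accept), but the regex matches it → eliminate
Only (A) is consistent with the DFA.
(A) (0|1)*10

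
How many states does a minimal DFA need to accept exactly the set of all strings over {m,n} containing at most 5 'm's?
By Myhill–Nerode, count the distinguishable equivalence classes: 7 classes — having seen 0, 1, …, 5, or >5 copies of 'm'; counts 0 through 5 are accepting and >5 is dead.
7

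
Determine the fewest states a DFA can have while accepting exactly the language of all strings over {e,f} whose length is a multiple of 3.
By Myhill–Nerode, count the distinguishable equivalence classes: three classes — length mod 3.
3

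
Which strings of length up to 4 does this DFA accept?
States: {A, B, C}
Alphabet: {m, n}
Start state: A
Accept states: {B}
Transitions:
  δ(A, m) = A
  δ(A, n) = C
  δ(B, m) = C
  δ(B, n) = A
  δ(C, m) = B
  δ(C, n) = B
nm, nn, mnm, mnn, mmnm, mmnn, nmmm, nmmn, nnmm, nnmn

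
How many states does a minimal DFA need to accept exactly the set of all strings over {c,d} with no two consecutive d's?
By Myhill–Nerode, count the distinguishable equivalence classes: three classes — safe with last≠d / safe with last=d / dd seen (dead).
3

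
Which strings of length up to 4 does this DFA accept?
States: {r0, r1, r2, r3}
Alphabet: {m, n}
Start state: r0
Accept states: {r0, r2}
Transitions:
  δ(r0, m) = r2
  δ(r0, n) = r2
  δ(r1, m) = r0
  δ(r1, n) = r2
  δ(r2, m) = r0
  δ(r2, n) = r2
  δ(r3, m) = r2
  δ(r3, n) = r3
ε, m, n, mm, mn, nm, nn, mmm, mmn, mnm, mnn, nmm, nmn, nnm, nnn, mmmm, mmmn, mmnm, mmnn, mnmm, mnmn, mnnm, mnnn, nmmm, nmmn, nmnm, nmnn, nnmm, nnmn, nnnm, nnnn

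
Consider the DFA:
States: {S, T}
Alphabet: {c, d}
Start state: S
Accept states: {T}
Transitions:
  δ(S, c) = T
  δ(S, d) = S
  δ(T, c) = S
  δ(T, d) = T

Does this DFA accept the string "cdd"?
Processing string "cdd":
  S --c--> T
  T --d--> T
  T --d--> T
Final state: T
Accept states: {T}
Yes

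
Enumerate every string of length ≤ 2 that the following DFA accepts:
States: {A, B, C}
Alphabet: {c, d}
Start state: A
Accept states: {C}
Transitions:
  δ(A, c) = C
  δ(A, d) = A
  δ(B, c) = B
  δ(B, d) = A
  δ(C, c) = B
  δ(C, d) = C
c, cd, dc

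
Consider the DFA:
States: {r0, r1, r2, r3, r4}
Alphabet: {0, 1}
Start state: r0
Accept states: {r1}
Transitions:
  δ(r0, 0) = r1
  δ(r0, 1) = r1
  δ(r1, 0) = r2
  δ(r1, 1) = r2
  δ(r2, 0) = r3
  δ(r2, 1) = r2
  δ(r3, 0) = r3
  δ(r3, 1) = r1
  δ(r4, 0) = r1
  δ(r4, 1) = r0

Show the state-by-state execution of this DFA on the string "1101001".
read '1': r0 → r1
  read '1': r1 → r2
  read '0': r2 → r3
  read '1': r3 → r1
  read '0': r1 → r2
  read '0': r2 → r3
  read '1': r3 → r1
r0 -> r1 -> r2 -> r3 -> r1 -> r2 -> r3 -> r1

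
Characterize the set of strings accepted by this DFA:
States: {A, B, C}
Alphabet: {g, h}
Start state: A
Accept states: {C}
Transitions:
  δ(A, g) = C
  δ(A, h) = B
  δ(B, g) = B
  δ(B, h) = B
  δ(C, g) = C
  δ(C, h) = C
Testing a few strings:
  'hg' → reject
  'ggg' → accept
  'gh' → accept
  'g' → accept
State roles: A=no input read; B=started with h (dead); C=started with g
All strings over {g,h} starting with g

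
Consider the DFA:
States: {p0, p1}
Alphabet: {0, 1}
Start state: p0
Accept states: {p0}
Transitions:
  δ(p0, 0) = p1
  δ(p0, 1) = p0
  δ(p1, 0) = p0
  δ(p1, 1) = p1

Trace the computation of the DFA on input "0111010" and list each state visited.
read '0': p0 → p1
  read '1': p1 → p1
  read '1': p1 → p1
  read '1': p1 → p1
  read '0': p1 → p0
  read '1': p0 → p0
  read '0': p0 → p1
p0 -> p1 -> p1 -> p1 -> p1 -> p0 -> p0 -> p1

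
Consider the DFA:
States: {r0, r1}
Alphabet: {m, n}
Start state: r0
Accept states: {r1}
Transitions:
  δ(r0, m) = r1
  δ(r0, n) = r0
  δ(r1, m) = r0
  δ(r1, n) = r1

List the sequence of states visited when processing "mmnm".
read 'm': r0 → r1
  read 'm': r1 → r0
  read 'n': r0 → r0
  read 'm': r0 → r1
r0 -> r1 -> r0 -> r0 -> r1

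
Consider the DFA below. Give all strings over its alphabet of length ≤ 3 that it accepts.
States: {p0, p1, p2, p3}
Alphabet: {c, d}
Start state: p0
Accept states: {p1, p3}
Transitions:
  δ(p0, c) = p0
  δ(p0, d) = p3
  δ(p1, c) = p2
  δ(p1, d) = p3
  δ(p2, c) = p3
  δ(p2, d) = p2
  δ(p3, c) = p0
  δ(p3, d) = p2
d, cd, ccd, dcd, ddc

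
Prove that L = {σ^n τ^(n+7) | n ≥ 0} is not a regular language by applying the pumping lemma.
Assume L is regular with pumping length p. Idea: pumping the σ-block breaks the fixed offset of 7.
Choose s = σ^p τ^(p+7) ∈ L. By the pumping lemma, s = xyz with |xy| ≤ p, |y| > 0, so y = σ^k with k ≥ 1. Then xy²z = σ^(p+k) τ^(p+7). For this to be in L we would need p+7 = (p+k)+7, i.e. k = 0, contradicting k ≥ 1. So xy²z ∉ L.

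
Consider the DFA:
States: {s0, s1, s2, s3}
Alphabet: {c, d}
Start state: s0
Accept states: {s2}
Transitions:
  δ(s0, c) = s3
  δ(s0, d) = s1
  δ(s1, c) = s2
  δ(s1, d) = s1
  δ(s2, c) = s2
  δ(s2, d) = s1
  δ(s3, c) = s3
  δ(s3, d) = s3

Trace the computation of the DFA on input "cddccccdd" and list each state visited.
read 'c': s0 → s3
  read 'd': s3 → s3
  read 'd': s3 → s3
  read 'c': s3 → s3
  read 'c': s3 → s3
  read 'c': s3 → s3
  read 'c': s3 → s3
  read 'd': s3 → s3
  read 'd': s3 → s3
s0 -> s3 -> s3 -> s3 -> s3 -> s3 -> s3 -> s3 -> s3 -> s3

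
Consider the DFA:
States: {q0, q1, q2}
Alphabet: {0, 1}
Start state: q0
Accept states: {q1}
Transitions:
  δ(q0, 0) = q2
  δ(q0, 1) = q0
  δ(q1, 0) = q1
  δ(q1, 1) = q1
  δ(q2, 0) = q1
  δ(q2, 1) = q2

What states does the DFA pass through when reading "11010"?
read '1': q0 → q0
  read '1': q0 → q0
  read '0': q0 → q2
  read '1': q2 → q2
  read '0': q2 → q1
q0 -> q0 -> q0 -> q2 -> q2 -> q1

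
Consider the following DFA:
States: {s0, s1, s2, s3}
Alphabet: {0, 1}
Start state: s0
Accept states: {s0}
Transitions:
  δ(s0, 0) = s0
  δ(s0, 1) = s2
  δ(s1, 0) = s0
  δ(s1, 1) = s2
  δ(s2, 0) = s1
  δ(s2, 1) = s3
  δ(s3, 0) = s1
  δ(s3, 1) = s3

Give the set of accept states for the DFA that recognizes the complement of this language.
Complement accept states = All states \ Original accept states
= {s0, s1, s2, s3} \ {s0}
{s1, s2, s3}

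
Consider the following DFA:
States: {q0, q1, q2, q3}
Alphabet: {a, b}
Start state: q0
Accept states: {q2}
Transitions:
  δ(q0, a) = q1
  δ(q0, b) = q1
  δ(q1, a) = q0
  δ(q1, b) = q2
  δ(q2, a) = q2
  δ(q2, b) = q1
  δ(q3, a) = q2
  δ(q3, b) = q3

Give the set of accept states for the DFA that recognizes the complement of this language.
Complement accept states = All states \ Original accept states
= {q0, q1, q2, q3} \ {q2}
{q0, q1, q3}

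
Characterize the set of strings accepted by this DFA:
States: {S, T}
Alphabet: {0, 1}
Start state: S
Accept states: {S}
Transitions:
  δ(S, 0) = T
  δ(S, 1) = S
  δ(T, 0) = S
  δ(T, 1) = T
Testing a few strings:
  '01' → reject
  '000' → reject
  '00' → accept
  '11' → accept
State roles: S=even number of 0's so far; T=odd number of 0's so far
All binary strings with an even number of 0's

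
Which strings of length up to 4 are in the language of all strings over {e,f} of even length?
ε, ee, ef, fe, ff, eeee, eeef, eefe, eeff, efee, efef, effe, efff, feee, feef, fefe, feff, ffee, ffef, fffe, ffff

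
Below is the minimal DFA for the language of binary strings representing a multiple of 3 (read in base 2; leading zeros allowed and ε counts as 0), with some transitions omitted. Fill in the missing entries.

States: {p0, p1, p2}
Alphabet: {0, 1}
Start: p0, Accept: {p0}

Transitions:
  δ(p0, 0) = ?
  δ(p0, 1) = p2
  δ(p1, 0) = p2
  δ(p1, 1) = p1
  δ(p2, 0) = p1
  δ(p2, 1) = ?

From the language and accept set, identify what each state tracks — p0: value ≡ 0 (mod 3); p1: value ≡ 2 (mod 3); p2: value ≡ 1 (mod 3).
Each missing δ(q, a) is the state matching the new tracked value after reading a.
δ(p0, 0) = p0; δ(p2, 1) = p0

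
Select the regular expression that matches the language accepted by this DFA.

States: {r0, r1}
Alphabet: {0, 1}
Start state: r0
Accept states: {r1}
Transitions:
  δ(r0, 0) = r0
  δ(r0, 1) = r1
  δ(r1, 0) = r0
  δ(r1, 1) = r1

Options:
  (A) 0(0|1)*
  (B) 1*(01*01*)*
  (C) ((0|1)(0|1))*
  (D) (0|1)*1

Check each option against the DFA on short strings; one disagreement eliminates an option:
  (A) 0(0|1)*: on '0' the DFA goes r0 → r0 and rejects (r0 ∉ Accept), but the regex matches it → eliminate
  (B) 1*(01*01*)*: on ε the DFA stays in r0 and rejects (r0 ∉ Accept), but the regex matches it → eliminate
  (C) ((0|1)(0|1))*: on ε the DFA stays in r0 and rejects (r0 ∉ Accept), but the regex matches it → eliminate
  (D) (0|1)*1: agrees with the DFA on every string of length ≤ 6
Only (D) is consistent with the DFA.
(D) (0|1)*1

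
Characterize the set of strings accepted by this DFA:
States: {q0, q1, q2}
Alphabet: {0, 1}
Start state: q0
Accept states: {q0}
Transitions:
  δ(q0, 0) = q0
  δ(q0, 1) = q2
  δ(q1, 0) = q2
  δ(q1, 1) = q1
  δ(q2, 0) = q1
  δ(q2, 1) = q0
Testing a few strings:
  '0' → accept
  '01' → reject
  '001' → reject
  '1100' → accept
State roles: q0=value ≡ 0 (mod 3); q1=value ≡ 2 (mod 3); q2=value ≡ 1 (mod 3)
All binary strings representing a multiple of 3 (read in base 2; leading zeros allowed and ε counts as 0)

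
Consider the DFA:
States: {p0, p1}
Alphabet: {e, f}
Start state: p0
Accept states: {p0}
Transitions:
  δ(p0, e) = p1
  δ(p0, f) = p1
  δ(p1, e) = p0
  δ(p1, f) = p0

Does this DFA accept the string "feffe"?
Processing string "feffe":
  p0 --f--> p1
  p1 --e--> p0
  p0 --f--> p1
  p1 --f--> p0
  p0 --e--> p1
Final state: p1
Accept states: {p0}
No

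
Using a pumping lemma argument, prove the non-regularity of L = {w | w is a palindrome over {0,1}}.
Assume L is regular with pumping length p. Idea: pumping the leading 0-block breaks the symmetry.
Choose s = 0^p 1 0^p (a palindrome of length 2p+1 ≥ p). By the pumping lemma, s = xyz with |xy| ≤ p, |y| > 0, so y = 0^k with k > 0 (xy lies entirely in the first 0^p). Then xy²z = 0^(p+k) 1 0^p, which is not a palindrome since p+k ≠ p.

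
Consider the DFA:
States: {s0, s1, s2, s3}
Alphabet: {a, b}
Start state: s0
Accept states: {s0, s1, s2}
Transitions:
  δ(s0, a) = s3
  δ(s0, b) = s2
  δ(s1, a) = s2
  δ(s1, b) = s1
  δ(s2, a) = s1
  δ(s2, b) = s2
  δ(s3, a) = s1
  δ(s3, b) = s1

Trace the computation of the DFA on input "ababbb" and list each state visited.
read 'a': s0 → s3
  read 'b': s3 → s1
  read 'a': s1 → s2
  read 'b': s2 → s2
  read 'b': s2 → s2
  read 'b': s2 → s2
s0 -> s3 -> s1 -> s2 -> s2 -> s2 -> s2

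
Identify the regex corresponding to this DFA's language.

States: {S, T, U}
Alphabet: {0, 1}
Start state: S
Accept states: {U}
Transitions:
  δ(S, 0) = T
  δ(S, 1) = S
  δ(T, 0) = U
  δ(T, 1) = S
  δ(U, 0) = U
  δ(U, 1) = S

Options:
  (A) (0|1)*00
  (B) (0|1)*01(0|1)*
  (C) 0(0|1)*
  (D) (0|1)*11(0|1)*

Check each option against the DFA on short strings; one disagreement eliminates an option:
  (A) (0|1)*00: agrees with the DFA on every string of length ≤ 6
  (B) (0|1)*01(0|1)*: on '00' the DFA goes S → T → U and accepts (U ∈ Accept), but the regex does not match it → eliminate
  (C) 0(0|1)*: on '0' the DFA goes S → T and rejects (T ∉ Accept), but the regex matches it → eliminate
  (D) (0|1)*11(0|1)*: on '00' the DFA goes S → T → U and accepts (U ∈ Accept), but the regex does not match it → eliminate
Only (A) is consistent with the DFA.
(A) (0|1)*00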